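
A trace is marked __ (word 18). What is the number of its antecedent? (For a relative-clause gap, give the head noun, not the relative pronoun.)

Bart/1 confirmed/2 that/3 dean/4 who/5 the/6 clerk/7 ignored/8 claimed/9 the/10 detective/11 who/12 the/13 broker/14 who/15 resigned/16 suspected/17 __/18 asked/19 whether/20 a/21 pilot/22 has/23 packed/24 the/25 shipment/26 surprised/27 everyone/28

The gap at 18 is the subject of "asked", inside a relative clause.
The relative pronoun is "who" (word 12); it is bound by the head noun immediately before it.
Its filler is the head noun "detective", at word 11.

11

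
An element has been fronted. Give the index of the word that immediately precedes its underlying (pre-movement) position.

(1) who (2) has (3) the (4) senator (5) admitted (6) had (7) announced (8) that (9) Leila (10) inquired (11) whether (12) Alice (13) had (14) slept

5

The displaced element is "who" (word 1).
It is linked across 1 clause boundary (Ø).
It functions as the subject of "announced", so the gap sits immediately after word 5 ("admitted").
Base order: The senator has admitted who had announced that Leila inquired whether Alice had slept.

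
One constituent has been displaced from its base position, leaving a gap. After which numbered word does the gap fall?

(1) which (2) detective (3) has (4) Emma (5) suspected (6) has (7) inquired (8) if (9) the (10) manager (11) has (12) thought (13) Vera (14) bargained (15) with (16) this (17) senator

5

The displaced element is "which detective" (word 2).
It is linked across 1 clause boundary (Ø).
It functions as the subject of "inquired", so the gap sits immediately after word 5 ("suspected").
Base order: Emma has suspected that which detective has inquired if the manager has thought Vera bargained with this senator.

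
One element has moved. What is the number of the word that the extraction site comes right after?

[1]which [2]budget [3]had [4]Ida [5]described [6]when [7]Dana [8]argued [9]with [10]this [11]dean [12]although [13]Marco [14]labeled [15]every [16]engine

The displaced element is "which budget" (word 2).
It functions as the direct object of "described", so the gap sits immediately after word 5 ("described").
Base order: Ida had described which budget when Dana argued with this dean although Marco labeled every engine.

5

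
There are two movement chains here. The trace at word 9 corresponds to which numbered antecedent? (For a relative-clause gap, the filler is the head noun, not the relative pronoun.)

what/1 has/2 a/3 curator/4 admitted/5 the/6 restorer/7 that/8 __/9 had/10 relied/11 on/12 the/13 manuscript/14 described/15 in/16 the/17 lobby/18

The marked gap is inside the relative clause, the subject of "relied".
Its filler is the head noun "restorer" (via "that"), at word 7.
(The other dependency links word 1 to a gap after word 15.)

7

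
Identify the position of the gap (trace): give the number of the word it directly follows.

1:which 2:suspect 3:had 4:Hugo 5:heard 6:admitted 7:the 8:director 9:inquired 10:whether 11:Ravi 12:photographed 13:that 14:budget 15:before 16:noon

5

The displaced element is "which suspect" (word 2).
It is linked across 1 clause boundary (Ø).
It functions as the subject of "admitted", so the gap sits immediately after word 5 ("heard").
Base order: Hugo had heard which suspect admitted the director inquired whether Ravi photographed that budget before noon.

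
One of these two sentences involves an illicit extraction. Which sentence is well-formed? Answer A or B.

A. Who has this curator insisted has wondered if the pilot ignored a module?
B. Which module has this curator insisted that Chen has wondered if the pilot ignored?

In B, the wh-phrase is extracted from inside a wh-island (introduced by "if"), which blocks movement.
In A, the extraction path crosses only that-complement boundaries, which are transparent.
So A is grammatical.

A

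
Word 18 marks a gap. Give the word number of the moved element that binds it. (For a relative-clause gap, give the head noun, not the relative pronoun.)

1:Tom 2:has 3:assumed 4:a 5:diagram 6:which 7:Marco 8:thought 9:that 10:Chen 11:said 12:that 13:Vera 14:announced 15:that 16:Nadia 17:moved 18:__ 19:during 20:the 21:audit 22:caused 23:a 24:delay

The gap at 18 is the object of "moved", inside a relative clause.
The relative pronoun is "which" (word 6); it is bound by the head noun immediately before it.
Its filler is the head noun "diagram", at word 5.

5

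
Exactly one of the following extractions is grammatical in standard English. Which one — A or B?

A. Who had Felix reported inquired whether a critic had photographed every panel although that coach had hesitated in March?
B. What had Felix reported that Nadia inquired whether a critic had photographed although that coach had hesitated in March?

In B, the wh-phrase is extracted from inside a wh-island (introduced by "whether"), which blocks movement.
In A, the extraction path crosses only that-complement boundaries, which are transparent.
So A is grammatical.

A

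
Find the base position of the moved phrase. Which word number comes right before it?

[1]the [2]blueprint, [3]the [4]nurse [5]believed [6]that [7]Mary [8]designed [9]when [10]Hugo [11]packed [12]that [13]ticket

The displaced element is "the blueprint" (word 2).
It is linked across 1 clause boundary (that).
It functions as the direct object of "designed", so the gap sits immediately after word 8 ("designed").
Base order: The nurse believed that Mary designed the blueprint when Hugo packed that ticket.

8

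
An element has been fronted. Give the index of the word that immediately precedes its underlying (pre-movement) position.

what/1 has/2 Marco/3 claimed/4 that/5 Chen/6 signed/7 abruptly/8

7

The displaced element is "what" (word 1).
It is linked across 1 clause boundary (that).
It functions as the direct object of "signed", so the gap sits immediately after word 7 ("signed").
Base order: Marco has claimed that Chen signed what abruptly.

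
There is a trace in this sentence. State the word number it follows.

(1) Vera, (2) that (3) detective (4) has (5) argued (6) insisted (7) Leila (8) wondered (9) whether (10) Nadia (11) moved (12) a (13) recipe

The displaced element is "Vera" (word 1).
It is linked across 1 clause boundary (Ø).
It functions as the subject of "insisted", so the gap sits immediately after word 5 ("argued").
Base order: That detective has argued that Vera insisted Leila wondered whether Nadia moved a recipe.

5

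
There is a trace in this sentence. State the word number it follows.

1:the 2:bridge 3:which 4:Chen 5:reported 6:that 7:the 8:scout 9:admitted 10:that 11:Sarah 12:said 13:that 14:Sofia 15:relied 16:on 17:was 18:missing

The displaced element is "the bridge" (word 2).
It is linked across 3 clause boundaries (that → that → that).
It functions as the object of the preposition "on" of "relied", so the gap sits immediately after word 16 ("on").
Base order: Chen reported that the scout admitted that Sarah said that Sofia relied on the bridge.

16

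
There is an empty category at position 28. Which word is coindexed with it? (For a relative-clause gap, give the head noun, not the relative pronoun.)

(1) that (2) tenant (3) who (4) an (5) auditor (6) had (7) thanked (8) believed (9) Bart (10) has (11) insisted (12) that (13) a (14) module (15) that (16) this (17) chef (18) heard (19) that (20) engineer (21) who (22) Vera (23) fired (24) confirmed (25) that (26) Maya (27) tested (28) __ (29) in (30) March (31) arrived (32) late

The gap at 28 is the object of "tested", inside a relative clause.
The relative pronoun is "that" (word 15); it is bound by the head noun immediately before it.
Its filler is the head noun "module", at word 14.

14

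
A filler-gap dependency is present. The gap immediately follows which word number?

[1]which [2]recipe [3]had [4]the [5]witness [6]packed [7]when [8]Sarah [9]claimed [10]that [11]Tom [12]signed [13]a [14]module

The displaced element is "which recipe" (word 2).
It functions as the direct object of "packed", so the gap sits immediately after word 6 ("packed").
Base order: The witness had packed which recipe when Sarah claimed that Tom signed a module.

6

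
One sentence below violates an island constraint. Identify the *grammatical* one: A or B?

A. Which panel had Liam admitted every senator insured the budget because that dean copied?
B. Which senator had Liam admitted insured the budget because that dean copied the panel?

B

In A, the wh-phrase is extracted from inside an adjunct island (introduced by "because"), which blocks movement.
In B, the extraction path crosses only that-complement boundaries, which are transparent.
So B is grammatical.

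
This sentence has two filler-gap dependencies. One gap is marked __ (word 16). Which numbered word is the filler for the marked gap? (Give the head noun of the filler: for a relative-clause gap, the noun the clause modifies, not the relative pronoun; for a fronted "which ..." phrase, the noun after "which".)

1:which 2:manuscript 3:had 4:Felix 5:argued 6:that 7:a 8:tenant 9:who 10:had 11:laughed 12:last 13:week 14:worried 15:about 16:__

The marked gap is the object of the preposition "about" of "worried".
Its filler is the fronted wh-phrase "which manuscript", at word 2.
(The other dependency links word 8 to a gap after word 9.)

2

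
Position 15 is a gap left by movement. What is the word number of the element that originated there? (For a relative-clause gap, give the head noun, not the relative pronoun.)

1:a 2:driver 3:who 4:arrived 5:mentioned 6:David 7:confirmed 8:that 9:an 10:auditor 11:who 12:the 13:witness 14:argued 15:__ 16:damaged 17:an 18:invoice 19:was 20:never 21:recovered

The gap at 15 is the subject of "damaged", inside a relative clause.
The relative pronoun is "who" (word 11); it is bound by the head noun immediately before it.
Its filler is the head noun "auditor", at word 10.

10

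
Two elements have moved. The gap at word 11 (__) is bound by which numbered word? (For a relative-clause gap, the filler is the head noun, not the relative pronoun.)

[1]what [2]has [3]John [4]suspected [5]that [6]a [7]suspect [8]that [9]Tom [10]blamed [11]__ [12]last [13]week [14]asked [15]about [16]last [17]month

7

The marked gap is inside the relative clause, the direct object of "blamed".
Its filler is the head noun "suspect" (via "that"), at word 7.
(The other dependency links word 1 to a gap after word 15.)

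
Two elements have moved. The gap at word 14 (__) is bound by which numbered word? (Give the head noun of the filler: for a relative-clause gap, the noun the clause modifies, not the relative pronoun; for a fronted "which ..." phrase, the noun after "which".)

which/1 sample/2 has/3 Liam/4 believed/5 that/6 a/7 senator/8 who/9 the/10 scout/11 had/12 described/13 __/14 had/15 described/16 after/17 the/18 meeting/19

The marked gap is inside the relative clause, the direct object of "described".
Its filler is the head noun "senator" (via "who"), at word 8.
(The other dependency links word 2 to a gap after word 16.)

8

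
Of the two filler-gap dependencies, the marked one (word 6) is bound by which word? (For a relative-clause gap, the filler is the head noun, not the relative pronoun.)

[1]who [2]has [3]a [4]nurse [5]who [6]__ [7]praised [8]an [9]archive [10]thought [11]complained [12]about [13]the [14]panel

4

The marked gap is inside the relative clause, the subject of "praised".
Its filler is the head noun "nurse" (via "who"), at word 4.
(The other dependency links word 1 to a gap after word 10.)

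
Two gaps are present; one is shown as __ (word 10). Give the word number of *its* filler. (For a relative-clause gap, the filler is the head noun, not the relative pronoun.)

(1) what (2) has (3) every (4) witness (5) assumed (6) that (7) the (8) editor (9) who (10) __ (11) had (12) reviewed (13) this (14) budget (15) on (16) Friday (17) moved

The marked gap is inside the relative clause, the subject of "reviewed".
Its filler is the head noun "editor" (via "who"), at word 8.
(The other dependency links word 1 to a gap after word 17.)

8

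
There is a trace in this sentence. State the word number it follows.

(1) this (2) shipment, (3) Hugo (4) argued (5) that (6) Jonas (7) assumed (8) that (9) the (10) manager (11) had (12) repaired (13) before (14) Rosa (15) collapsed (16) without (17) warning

12

The displaced element is "this shipment" (word 2).
It is linked across 2 clause boundaries (that → that).
It functions as the direct object of "repaired", so the gap sits immediately after word 12 ("repaired").
Base order: Hugo argued that Jonas assumed that the manager had repaired this shipment before Rosa collapsed without warning.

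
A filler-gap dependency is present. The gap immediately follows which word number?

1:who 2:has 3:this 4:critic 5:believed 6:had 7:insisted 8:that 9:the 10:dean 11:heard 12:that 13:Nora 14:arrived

The displaced element is "who" (word 1).
It is linked across 1 clause boundary (Ø).
It functions as the subject of "insisted", so the gap sits immediately after word 5 ("believed").
Base order: This critic has believed that who had insisted that the dean heard that Nora arrived.

5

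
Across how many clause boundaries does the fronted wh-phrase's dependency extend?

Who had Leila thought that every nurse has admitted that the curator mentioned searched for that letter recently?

3

"who" is extracted from the subject of "searched".
Boundaries crossed, outermost first: [that], [that], [Ø] — 3 in total.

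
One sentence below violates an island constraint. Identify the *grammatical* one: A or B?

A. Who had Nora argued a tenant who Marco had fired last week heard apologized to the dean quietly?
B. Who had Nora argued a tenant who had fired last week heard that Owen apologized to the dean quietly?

A

In B, the wh-phrase is extracted from inside a complex-NP island (relative clause) (introduced by "who"), which blocks movement.
In A, the extraction path crosses only that-complement boundaries, which are transparent.
So A is grammatical.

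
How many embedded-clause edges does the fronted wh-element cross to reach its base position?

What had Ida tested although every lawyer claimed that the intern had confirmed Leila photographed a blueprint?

"what" originates inside the matrix clause — no clause boundary is crossed.

0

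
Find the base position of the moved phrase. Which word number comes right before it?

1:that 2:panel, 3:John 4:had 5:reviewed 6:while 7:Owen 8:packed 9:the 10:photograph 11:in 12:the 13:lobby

5

The displaced element is "that panel" (word 2).
It functions as the direct object of "reviewed", so the gap sits immediately after word 5 ("reviewed").
Base order: John had reviewed that panel while Owen packed the photograph in the lobby.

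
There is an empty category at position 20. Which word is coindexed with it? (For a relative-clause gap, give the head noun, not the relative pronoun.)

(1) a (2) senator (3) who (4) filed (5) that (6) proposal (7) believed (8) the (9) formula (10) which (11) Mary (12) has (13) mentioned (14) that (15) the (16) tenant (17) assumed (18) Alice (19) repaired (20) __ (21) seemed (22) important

9

The gap at 20 is the object of "repaired", inside a relative clause.
The relative pronoun is "which" (word 10); it is bound by the head noun immediately before it.
Its filler is the head noun "formula", at word 9.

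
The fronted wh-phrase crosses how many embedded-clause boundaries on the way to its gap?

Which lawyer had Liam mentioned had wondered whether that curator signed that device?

"which lawyer" is extracted from the subject of "wondered".
Boundaries crossed, outermost first: [Ø] — 1 in total.

1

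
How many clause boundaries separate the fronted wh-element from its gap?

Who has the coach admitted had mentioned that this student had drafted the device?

1

"who" is extracted from the subject of "mentioned".
Boundaries crossed, outermost first: [Ø] — 1 in total.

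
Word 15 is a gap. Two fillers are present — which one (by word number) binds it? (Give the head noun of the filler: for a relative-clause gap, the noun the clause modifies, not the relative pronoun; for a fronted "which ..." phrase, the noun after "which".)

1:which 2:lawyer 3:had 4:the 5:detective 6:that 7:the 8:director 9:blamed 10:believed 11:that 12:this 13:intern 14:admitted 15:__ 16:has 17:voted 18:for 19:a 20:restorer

The marked gap is the subject of "voted".
Its filler is the fronted wh-phrase "which lawyer", at word 2.
(The other dependency links word 5 to a gap after word 9.)

2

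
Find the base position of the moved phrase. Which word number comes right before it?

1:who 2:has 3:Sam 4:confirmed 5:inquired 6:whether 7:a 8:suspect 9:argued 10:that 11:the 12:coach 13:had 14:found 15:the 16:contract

4

The displaced element is "who" (word 1).
It is linked across 1 clause boundary (Ø).
It functions as the subject of "inquired", so the gap sits immediately after word 4 ("confirmed").
Base order: Sam has confirmed that who inquired whether a suspect argued that the coach had found the contract.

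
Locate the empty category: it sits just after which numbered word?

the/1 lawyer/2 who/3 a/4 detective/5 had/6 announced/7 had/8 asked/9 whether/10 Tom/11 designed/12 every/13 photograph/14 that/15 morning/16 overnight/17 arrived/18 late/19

The displaced element is "the lawyer" (word 2).
It is linked across 1 clause boundary (Ø).
It functions as the subject of "asked", so the gap sits immediately after word 7 ("announced").
Base order: A detective had announced that the lawyer had asked whether Tom designed every photograph that morning overnight.

7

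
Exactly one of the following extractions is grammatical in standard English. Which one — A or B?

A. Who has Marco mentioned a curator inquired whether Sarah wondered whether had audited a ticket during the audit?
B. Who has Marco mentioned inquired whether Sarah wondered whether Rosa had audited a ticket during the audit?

B

In A, the wh-phrase is extracted from inside a wh-island (introduced by "whether"), which blocks movement.
In B, the extraction path crosses only that-complement boundaries, which are transparent.
So B is grammatical.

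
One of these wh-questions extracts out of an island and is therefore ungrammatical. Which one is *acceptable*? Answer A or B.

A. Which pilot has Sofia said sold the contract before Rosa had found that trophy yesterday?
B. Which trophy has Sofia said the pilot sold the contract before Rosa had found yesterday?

In B, the wh-phrase is extracted from inside an adjunct island (introduced by "before"), which blocks movement.
In A, the extraction path crosses only that-complement boundaries, which are transparent.
So A is grammatical.

A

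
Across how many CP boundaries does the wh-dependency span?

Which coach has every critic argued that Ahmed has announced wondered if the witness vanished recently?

"which coach" is extracted from the subject of "wondered".
Boundaries crossed, outermost first: [that], [Ø] — 2 in total.

2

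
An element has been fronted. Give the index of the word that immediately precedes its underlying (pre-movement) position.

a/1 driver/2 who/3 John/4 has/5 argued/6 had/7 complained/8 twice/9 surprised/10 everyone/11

6

The displaced element is "a driver" (word 2).
It is linked across 1 clause boundary (Ø).
It functions as the subject of "complained", so the gap sits immediately after word 6 ("argued").
Base order: John has argued that a driver had complained twice.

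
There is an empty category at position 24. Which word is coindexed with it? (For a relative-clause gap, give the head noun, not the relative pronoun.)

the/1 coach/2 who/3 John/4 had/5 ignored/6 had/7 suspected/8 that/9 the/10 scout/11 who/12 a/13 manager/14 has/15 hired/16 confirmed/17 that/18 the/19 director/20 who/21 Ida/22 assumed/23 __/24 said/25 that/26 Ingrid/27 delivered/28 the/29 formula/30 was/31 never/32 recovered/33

20

The gap at 24 is the subject of "said", inside a relative clause.
The relative pronoun is "who" (word 21); it is bound by the head noun immediately before it.
Its filler is the head noun "director", at word 20.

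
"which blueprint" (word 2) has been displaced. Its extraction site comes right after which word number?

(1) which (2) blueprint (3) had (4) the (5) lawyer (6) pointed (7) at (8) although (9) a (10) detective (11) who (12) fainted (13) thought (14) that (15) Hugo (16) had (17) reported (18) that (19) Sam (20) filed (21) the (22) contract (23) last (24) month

The displaced element is "which blueprint" (word 2).
It functions as the object of the preposition "at" of "pointed", so the gap sits immediately after word 7 ("at").
Base order: The lawyer had pointed at which blueprint although a detective who fainted thought that Hugo had reported that Sam filed the contract last month.

7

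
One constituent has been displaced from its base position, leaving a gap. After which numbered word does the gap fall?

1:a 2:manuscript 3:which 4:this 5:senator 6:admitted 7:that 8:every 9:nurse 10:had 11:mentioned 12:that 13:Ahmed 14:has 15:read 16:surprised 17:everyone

The displaced element is "a manuscript" (word 2).
It is linked across 2 clause boundaries (that → that).
It functions as the direct object of "read", so the gap sits immediately after word 15 ("read").
Base order: This senator admitted that every nurse had mentioned that Ahmed has read a manuscript.

15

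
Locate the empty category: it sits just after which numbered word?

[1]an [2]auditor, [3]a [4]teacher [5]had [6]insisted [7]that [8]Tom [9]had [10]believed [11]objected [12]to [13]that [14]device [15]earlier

The displaced element is "an auditor" (word 2).
It is linked across 2 clause boundaries (that → Ø).
It functions as the subject of "objected", so the gap sits immediately after word 10 ("believed").
Base order: A teacher had insisted that Tom had believed an auditor objected to that device earlier.

10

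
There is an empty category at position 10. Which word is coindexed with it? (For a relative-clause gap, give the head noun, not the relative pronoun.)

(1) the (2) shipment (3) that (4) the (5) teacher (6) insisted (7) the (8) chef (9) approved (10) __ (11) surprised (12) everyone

2

The gap at 10 is the object of "approved", inside a relative clause.
The relative pronoun is "that" (word 3); it is bound by the head noun immediately before it.
Its filler is the head noun "shipment", at word 2.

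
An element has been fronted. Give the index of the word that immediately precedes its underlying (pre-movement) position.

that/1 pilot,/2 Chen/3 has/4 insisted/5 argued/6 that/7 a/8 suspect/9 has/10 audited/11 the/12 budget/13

The displaced element is "that pilot" (word 2).
It is linked across 1 clause boundary (Ø).
It functions as the subject of "argued", so the gap sits immediately after word 5 ("insisted").
Base order: Chen has insisted that that pilot argued that a suspect has audited the budget.

5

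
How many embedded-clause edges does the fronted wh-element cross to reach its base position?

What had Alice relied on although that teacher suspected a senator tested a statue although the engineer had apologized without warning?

"what" originates inside the matrix clause — no clause boundary is crossed.

0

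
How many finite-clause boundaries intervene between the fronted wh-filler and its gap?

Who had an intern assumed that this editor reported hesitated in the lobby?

2

"who" is extracted from the subject of "hesitated".
Boundaries crossed, outermost first: [that], [Ø] — 2 in total.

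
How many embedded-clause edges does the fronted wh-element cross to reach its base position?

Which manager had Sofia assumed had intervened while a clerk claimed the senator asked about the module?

"which manager" is extracted from the subject of "intervened".
Boundaries crossed, outermost first: [Ø] — 1 in total.

1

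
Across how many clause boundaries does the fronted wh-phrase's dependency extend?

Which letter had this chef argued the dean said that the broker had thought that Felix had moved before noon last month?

"which letter" is extracted from the object of "moved".
Boundaries crossed, outermost first: [Ø], [that], [that] — 3 in total.

3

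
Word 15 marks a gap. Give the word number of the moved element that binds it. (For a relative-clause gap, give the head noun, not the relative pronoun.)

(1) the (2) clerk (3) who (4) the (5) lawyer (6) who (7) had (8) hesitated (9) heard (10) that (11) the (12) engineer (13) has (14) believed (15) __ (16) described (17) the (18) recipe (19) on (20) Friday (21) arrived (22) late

2

The gap at 15 is the subject of "described", inside a relative clause.
The relative pronoun is "who" (word 3); it is bound by the head noun immediately before it.
Its filler is the head noun "clerk", at word 2.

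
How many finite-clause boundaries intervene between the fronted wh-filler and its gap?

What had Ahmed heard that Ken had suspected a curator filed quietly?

"what" is extracted from the object of "filed".
Boundaries crossed, outermost first: [that], [Ø] — 2 in total.

2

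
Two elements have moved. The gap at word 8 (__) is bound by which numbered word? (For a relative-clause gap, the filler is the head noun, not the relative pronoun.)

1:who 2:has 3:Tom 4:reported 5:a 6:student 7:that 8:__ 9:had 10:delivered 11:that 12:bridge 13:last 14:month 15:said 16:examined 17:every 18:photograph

The marked gap is inside the relative clause, the subject of "delivered".
Its filler is the head noun "student" (via "that"), at word 6.
(The other dependency links word 1 to a gap after word 15.)

6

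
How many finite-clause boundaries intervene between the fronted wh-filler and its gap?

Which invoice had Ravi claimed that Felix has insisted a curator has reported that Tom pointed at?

"which invoice" is extracted from the PP object of "pointed".
Boundaries crossed, outermost first: [that], [Ø], [that] — 3 in total.

3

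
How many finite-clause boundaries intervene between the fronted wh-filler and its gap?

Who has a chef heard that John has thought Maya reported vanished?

"who" is extracted from the subject of "vanished".
Boundaries crossed, outermost first: [that], [Ø], [Ø] — 3 in total.

3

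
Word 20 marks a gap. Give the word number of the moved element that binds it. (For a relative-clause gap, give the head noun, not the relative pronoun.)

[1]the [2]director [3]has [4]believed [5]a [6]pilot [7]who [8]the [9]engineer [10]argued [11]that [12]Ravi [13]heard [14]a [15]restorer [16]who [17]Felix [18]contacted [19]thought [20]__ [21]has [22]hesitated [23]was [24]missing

The gap at 20 is the subject of "hesitated", inside a relative clause.
The relative pronoun is "who" (word 7); it is bound by the head noun immediately before it.
Its filler is the head noun "pilot", at word 6.

6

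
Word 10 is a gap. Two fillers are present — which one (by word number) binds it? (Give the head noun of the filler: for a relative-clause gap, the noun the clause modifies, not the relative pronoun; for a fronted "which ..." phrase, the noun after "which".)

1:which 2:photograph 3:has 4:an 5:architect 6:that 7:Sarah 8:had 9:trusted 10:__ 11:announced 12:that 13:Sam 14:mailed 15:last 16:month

The marked gap is inside the relative clause, the direct object of "trusted".
Its filler is the head noun "architect" (via "that"), at word 5.
(The other dependency links word 2 to a gap after word 14.)

5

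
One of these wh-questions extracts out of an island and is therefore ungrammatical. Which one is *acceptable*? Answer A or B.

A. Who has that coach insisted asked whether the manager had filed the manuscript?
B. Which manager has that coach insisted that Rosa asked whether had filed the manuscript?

A

In B, the wh-phrase is extracted from inside a wh-island (introduced by "whether"), which blocks movement.
In A, the extraction path crosses only that-complement boundaries, which are transparent.
So A is grammatical.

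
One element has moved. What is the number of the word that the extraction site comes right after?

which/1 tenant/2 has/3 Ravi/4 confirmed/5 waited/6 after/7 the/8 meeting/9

5

The displaced element is "which tenant" (word 2).
It is linked across 1 clause boundary (Ø).
It functions as the subject of "waited", so the gap sits immediately after word 5 ("confirmed").
Base order: Ravi has confirmed which tenant waited after the meeting.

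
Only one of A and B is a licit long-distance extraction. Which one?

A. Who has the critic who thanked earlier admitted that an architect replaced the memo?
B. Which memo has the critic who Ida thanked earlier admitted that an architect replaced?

In A, the wh-phrase is extracted from inside a complex-NP island (relative clause) (introduced by "who"), which blocks movement.
In B, the extraction path crosses only that-complement boundaries, which are transparent.
So B is grammatical.

B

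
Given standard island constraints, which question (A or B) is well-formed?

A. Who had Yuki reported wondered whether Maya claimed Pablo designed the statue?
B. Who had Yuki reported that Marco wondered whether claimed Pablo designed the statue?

A

In B, the wh-phrase is extracted from inside a wh-island (introduced by "whether"), which blocks movement.
In A, the extraction path crosses only that-complement boundaries, which are transparent.
So A is grammatical.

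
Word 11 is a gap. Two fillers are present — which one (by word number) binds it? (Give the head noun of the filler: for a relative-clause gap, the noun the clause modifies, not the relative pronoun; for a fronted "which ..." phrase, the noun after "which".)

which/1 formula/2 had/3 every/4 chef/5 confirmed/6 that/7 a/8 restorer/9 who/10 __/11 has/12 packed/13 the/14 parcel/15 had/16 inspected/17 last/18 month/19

The marked gap is inside the relative clause, the subject of "packed".
Its filler is the head noun "restorer" (via "who"), at word 9.
(The other dependency links word 2 to a gap after word 17.)

9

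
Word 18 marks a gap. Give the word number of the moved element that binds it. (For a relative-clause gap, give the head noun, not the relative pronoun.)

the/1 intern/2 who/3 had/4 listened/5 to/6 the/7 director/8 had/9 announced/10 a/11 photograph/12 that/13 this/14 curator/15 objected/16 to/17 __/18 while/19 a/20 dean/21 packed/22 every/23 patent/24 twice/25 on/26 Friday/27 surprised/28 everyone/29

The gap at 18 is the prepositional object of "objected", inside a relative clause.
The relative pronoun is "that" (word 13); it is bound by the head noun immediately before it.
Its filler is the head noun "photograph", at word 12.

12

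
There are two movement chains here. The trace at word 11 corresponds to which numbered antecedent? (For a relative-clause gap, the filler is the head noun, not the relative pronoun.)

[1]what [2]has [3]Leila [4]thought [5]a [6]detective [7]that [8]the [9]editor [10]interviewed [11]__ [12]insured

6

The marked gap is inside the relative clause, the direct object of "interviewed".
Its filler is the head noun "detective" (via "that"), at word 6.
(The other dependency links word 1 to a gap after word 12.)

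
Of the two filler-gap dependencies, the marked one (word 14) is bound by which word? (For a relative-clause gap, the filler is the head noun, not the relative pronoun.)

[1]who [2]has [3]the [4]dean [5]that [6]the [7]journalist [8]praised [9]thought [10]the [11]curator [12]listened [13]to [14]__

The marked gap is the object of the preposition "to" of "listened".
Its filler is the fronted wh-phrase "who", at word 1.
(The other dependency links word 4 to a gap after word 8.)

1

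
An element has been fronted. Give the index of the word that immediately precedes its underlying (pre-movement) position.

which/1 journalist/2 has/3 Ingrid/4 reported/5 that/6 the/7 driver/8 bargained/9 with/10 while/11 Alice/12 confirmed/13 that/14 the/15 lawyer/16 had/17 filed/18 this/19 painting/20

10

The displaced element is "which journalist" (word 2).
It is linked across 1 clause boundary (that).
It functions as the object of the preposition "with" of "bargained", so the gap sits immediately after word 10 ("with").
Base order: Ingrid has reported that the driver bargained with which journalist while Alice confirmed that the lawyer had filed this painting.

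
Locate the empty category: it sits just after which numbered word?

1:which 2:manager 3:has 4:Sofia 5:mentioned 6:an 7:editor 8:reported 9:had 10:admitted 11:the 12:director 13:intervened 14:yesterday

The displaced element is "which manager" (word 2).
It is linked across 2 clause boundaries (Ø → Ø).
It functions as the subject of "admitted", so the gap sits immediately after word 8 ("reported").
Base order: Sofia has mentioned an editor reported which manager had admitted the director intervened yesterday.

8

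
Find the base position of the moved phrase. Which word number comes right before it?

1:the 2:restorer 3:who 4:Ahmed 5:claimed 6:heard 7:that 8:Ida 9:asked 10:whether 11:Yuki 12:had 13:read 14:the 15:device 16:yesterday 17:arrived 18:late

5

The displaced element is "the restorer" (word 2).
It is linked across 1 clause boundary (Ø).
It functions as the subject of "heard", so the gap sits immediately after word 5 ("claimed").
Base order: Ahmed claimed that the restorer heard that Ida asked whether Yuki had read the device yesterday.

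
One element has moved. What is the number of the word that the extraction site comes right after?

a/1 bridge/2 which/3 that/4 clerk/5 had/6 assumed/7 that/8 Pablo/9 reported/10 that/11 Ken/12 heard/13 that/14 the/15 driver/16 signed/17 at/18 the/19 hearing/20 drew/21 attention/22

The displaced element is "a bridge" (word 2).
It is linked across 3 clause boundaries (that → that → that).
It functions as the direct object of "signed", so the gap sits immediately after word 17 ("signed").
Base order: That clerk had assumed that Pablo reported that Ken heard that the driver signed a bridge at the hearing.

17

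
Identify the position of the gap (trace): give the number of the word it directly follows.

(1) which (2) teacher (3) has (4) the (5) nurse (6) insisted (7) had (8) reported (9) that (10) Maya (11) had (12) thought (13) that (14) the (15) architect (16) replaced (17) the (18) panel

The displaced element is "which teacher" (word 2).
It is linked across 1 clause boundary (Ø).
It functions as the subject of "reported", so the gap sits immediately after word 6 ("insisted").
Base order: The nurse has insisted which teacher had reported that Maya had thought that the architect replaced the panel.

6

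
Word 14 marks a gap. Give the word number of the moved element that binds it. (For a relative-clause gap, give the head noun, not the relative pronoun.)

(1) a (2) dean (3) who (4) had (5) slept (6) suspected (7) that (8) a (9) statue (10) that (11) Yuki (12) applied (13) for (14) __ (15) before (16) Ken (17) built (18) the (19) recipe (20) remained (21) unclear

9

The gap at 14 is the prepositional object of "applied", inside a relative clause.
The relative pronoun is "that" (word 10); it is bound by the head noun immediately before it.
Its filler is the head noun "statue", at word 9.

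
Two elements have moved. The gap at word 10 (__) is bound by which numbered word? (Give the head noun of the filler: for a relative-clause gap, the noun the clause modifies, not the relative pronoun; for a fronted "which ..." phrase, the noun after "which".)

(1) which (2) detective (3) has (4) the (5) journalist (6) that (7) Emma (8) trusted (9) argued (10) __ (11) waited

2

The marked gap is the subject of "waited".
Its filler is the fronted wh-phrase "which detective", at word 2.
(The other dependency links word 5 to a gap after word 8.)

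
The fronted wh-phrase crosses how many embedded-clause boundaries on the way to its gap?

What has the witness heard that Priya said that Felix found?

"what" is extracted from the object of "found".
Boundaries crossed, outermost first: [that], [that] — 2 in total.

2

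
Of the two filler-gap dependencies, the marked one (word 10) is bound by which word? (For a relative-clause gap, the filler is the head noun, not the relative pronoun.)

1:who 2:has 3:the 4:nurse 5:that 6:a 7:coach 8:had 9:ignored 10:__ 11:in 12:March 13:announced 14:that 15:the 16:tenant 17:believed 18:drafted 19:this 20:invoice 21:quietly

4

The marked gap is inside the relative clause, the direct object of "ignored".
Its filler is the head noun "nurse" (via "that"), at word 4.
(The other dependency links word 1 to a gap after word 17.)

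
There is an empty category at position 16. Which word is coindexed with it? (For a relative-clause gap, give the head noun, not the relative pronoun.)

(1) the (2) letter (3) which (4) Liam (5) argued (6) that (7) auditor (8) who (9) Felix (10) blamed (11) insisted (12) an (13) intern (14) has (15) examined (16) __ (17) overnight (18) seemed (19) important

2

The gap at 16 is the object of "examined", inside a relative clause.
The relative pronoun is "which" (word 3); it is bound by the head noun immediately before it.
Its filler is the head noun "letter", at word 2.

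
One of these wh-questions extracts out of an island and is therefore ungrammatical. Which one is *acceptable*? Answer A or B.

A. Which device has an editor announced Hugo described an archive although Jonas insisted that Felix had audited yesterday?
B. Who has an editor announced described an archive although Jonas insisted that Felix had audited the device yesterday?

In A, the wh-phrase is extracted from inside an adjunct island (introduced by "although"), which blocks movement.
In B, the extraction path crosses only that-complement boundaries, which are transparent.
So B is grammatical.

B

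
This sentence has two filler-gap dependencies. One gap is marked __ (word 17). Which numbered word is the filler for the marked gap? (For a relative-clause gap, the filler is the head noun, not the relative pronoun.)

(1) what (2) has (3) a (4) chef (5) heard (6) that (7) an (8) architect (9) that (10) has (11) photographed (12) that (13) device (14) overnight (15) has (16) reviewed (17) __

The marked gap is the direct object of "reviewed".
Its filler is the fronted wh-phrase "what", at word 1.
(The other dependency links word 8 to a gap after word 9.)

1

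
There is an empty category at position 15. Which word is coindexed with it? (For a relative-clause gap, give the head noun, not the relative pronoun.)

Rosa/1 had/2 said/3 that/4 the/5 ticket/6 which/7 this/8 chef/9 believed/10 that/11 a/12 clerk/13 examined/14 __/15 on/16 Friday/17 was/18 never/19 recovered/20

The gap at 15 is the object of "examined", inside a relative clause.
The relative pronoun is "which" (word 7); it is bound by the head noun immediately before it.
Its filler is the head noun "ticket", at word 6.

6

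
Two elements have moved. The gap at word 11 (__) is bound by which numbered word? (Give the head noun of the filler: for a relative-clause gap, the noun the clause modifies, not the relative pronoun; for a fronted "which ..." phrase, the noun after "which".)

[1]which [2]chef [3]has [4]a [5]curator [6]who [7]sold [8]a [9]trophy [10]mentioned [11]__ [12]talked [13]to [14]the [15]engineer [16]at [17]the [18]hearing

2

The marked gap is the subject of "talked".
Its filler is the fronted wh-phrase "which chef", at word 2.
(The other dependency links word 5 to a gap after word 6.)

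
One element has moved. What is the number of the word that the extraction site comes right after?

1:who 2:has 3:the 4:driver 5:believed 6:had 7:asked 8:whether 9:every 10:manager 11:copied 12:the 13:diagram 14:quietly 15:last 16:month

5

The displaced element is "who" (word 1).
It is linked across 1 clause boundary (Ø).
It functions as the subject of "asked", so the gap sits immediately after word 5 ("believed").
Base order: The driver has believed that who had asked whether every manager copied the diagram quietly last month.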